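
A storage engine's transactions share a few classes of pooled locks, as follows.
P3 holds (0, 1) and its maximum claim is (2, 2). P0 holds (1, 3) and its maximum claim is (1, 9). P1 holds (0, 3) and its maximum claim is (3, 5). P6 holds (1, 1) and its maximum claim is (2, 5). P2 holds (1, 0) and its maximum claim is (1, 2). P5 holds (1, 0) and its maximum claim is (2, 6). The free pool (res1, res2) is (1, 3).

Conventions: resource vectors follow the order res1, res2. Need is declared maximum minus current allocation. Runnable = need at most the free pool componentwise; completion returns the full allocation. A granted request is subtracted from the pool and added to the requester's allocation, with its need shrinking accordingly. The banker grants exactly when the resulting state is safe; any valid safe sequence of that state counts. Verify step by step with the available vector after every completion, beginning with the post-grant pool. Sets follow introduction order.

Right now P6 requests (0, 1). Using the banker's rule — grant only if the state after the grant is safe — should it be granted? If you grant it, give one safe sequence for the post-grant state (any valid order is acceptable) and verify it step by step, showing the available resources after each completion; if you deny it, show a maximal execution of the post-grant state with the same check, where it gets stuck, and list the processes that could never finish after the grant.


GRANT. The post-grant state is safe; one safe sequence: P2, P3, P6, P1, P0, P5.
Key observation: (1, 2) free after granting still covers P2 first, and each release covers the next.
Check on the post-grant state, step by step:
  pool = (1, 2)
  P2: need (0, 2) fits (1, 2); releases (1, 0), pool now (2, 2)
  P3: need (2, 1) fits (2, 2); releases (0, 1), pool now (2, 3)
  P6: need (1, 3) fits (2, 3); releases (1, 2), pool now (3, 5)
  P1: need (3, 2) fits (3, 5); releases (0, 3), pool now (3, 8)
  P0: need (0, 6) fits (3, 8); releases (1, 3), pool now (4, 11)
  P5: need (1, 6) fits (4, 11); releases (1, 0), pool now (5, 11)


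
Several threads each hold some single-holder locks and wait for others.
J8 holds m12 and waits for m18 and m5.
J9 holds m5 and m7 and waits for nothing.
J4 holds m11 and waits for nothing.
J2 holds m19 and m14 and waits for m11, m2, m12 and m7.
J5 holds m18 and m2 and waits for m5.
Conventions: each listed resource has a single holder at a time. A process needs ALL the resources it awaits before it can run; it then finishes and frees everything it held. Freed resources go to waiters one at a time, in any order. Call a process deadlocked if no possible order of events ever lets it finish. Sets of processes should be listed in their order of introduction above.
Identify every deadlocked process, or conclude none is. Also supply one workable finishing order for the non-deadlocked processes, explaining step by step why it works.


No process is deadlocked.
Key observation: the waits form no ring: some process can always run, and its releases unblock the others one by one.
A valid finishing order for the others: J9, J5, J8, J4, J2.
Step-by-step check:
  run J9 (it waits on nothing); releases m5 and m7
  J5 waits on m5 — all released -> runs and releases m18 and m2
  J8 waits on m18 and m5 — all released -> runs and releases m12
  run J4 (it waits on nothing); releases m11
  J2 waits on m11, m2, m12 and m7 — all released -> runs and releases m19 and m14


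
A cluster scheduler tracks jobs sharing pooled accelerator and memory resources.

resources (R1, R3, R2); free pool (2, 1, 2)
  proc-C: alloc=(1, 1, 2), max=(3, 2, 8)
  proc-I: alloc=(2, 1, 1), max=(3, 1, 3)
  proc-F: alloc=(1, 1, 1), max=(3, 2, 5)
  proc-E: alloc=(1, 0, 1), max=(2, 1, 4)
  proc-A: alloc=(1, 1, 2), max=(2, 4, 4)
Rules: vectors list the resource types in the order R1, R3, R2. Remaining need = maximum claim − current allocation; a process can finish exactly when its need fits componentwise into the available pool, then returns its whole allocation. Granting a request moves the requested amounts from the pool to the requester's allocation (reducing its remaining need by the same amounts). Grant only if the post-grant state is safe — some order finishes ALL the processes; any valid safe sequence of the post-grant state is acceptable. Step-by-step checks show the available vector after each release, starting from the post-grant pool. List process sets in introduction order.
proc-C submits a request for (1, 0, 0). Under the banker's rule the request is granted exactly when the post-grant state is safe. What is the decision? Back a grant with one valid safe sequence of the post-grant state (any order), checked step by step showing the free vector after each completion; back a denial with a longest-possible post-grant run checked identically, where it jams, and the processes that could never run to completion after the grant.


GRANT — the state after the grant stays safe, e.g. via proc-I, proc-E, proc-F, proc-A, proc-C.
Key observation: (1, 1, 2) free after granting still covers proc-I first, and each release covers the next.
Check on the post-grant state, step by step:
  pool = (1, 1, 2)
  run proc-I (needs (1, 0, 2), free (1, 1, 2)); after release of (2, 1, 1) the pool is (3, 2, 3)
  run proc-E (needs (1, 1, 3), free (3, 2, 3)); after release of (1, 0, 1) the pool is (4, 2, 4)
  run proc-F (needs (2, 1, 4), free (4, 2, 4)); after release of (1, 1, 1) the pool is (5, 3, 5)
  run proc-A (needs (1, 3, 2), free (5, 3, 5)); after release of (1, 1, 2) the pool is (6, 4, 7)
  run proc-C (needs (1, 1, 6), free (6, 4, 7)); after release of (2, 1, 2) the pool is (8, 5, 9)


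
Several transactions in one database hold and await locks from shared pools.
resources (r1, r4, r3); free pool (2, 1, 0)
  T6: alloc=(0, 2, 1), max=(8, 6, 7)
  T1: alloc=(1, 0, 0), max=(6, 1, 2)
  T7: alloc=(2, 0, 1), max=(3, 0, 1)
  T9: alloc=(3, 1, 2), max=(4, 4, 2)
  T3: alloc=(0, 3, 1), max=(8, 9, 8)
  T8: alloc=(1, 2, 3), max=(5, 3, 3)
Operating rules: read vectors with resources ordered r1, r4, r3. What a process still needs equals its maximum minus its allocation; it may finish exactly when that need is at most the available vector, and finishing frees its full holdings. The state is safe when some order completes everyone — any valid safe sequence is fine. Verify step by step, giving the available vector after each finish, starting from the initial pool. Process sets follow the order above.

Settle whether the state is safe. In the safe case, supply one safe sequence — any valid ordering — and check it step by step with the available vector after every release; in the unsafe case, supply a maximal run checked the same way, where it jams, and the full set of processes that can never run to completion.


SAFE — a valid safe sequence is T7, T8, T9, T1, T6, T3.
Key observation: T8 marks the first exact bind of the order: its need (4, 1, 0) fits the free (4, 1, 1) with zero slack on a requested resource.
Verifying each step:
  pool = (2, 1, 0)
  T7 needs (1, 0, 0) <= (2, 1, 0) -> finishes; pool += (2, 0, 1) = (4, 1, 1)
  T8 needs (4, 1, 0) <= (4, 1, 1) -> finishes; pool += (1, 2, 3) = (5, 3, 4)
  T9 needs (1, 3, 0) <= (5, 3, 4) -> finishes; pool += (3, 1, 2) = (8, 4, 6)
  T1 needs (5, 1, 2) <= (8, 4, 6) -> finishes; pool += (1, 0, 0) = (9, 4, 6)
  T6 needs (8, 4, 6) <= (9, 4, 6) -> finishes; pool += (0, 2, 1) = (9, 6, 7)
  T3 needs (8, 6, 7) <= (9, 6, 7) -> finishes; pool += (0, 3, 1) = (9, 9, 8)


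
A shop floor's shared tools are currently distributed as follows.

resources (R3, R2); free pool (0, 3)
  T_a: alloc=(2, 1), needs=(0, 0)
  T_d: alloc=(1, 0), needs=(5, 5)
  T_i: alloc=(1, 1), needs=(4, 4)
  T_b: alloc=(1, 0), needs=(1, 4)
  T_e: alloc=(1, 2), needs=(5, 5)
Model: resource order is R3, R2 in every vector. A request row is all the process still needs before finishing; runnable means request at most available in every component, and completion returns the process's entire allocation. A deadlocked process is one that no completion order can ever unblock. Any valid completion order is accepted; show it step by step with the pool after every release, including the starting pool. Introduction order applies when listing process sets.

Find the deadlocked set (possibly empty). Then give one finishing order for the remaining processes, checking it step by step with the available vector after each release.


Deadlocked: T_d, T_i and T_e.
Key observation: R3 is the bottleneck — with T_a, T_b done the pool holds (3, 4), short of every remaining need.
One completion order for the rest: T_a, T_b. Step-by-step check:
  pool = (0, 3)
  run T_a (needs (0, 0), free (0, 3)); after release of (2, 1) the pool is (2, 4)
  run T_b (needs (1, 4), free (2, 4)); after release of (1, 0) the pool is (3, 4)
None of the blocked processes ever fits:
  blocked: T_d wants (5, 5), pool (3, 4) — not enough R3 and R2
  blocked: T_i wants (4, 4), pool (3, 4) — not enough R3
  blocked: T_e wants (5, 5), pool (3, 4) — not enough R3 and R2


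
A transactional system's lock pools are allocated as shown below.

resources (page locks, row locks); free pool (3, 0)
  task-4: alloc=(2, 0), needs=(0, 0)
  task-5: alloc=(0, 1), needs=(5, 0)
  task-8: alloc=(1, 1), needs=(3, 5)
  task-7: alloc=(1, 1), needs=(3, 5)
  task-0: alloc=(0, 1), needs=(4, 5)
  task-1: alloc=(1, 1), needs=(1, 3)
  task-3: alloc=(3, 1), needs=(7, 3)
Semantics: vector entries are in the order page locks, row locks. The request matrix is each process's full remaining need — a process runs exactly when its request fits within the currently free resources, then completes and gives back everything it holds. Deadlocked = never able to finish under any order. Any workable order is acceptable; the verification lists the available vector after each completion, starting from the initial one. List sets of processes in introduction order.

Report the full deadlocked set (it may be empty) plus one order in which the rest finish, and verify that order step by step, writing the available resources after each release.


Deadlocked set: task-8, task-7, task-0, task-1 and task-3.
Key observation: the pool after task-4, task-5 is (5, 1); every surviving request exceeds it in row locks, so progress ends there.
One completion order for the rest: task-4, task-5. Check, step by step:
  pool = (3, 0)
  task-4: need (0, 0) fits (3, 0); releases (2, 0), pool now (5, 0)
  task-5: need (5, 0) fits (5, 0); releases (0, 1), pool now (5, 1)
The stuck group stays short no matter what:
  blocked: task-8 wants (3, 5), pool (5, 1) — not enough row locks
  blocked: task-7 wants (3, 5), pool (5, 1) — not enough row locks
  blocked: task-0 wants (4, 5), pool (5, 1) — not enough row locks
  blocked: task-1 wants (1, 3), pool (5, 1) — not enough row locks
  blocked: task-3 wants (7, 3), pool (5, 1) — not enough page locks and row locks


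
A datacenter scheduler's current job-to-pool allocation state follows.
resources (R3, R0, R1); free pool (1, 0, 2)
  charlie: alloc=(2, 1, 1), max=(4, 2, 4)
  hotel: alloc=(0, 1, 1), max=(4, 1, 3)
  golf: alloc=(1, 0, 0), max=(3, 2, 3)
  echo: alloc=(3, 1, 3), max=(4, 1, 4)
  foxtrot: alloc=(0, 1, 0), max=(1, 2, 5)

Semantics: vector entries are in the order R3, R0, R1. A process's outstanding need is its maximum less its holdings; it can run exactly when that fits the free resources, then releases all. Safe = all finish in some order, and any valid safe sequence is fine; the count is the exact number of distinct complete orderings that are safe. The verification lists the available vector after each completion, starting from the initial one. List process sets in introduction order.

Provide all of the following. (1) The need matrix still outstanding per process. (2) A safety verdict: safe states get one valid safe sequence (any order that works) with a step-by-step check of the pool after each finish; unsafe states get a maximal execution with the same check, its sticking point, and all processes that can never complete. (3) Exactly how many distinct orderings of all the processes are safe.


(1) Remaining need (order R3, R0, R1):
  charlie: (2, 1, 3)
  hotel: (4, 0, 2)
  golf: (2, 2, 3)
  echo: (1, 0, 1)
  foxtrot: (1, 1, 5)
(2) SAFE. One safe sequence: echo, charlie, hotel, foxtrot, golf.
Key observation: the order's first zero-slack moment is echo ((1, 0, 1) needed, (1, 0, 2) free — a requested resource with nothing to spare).
Step-by-step check:
  pool = (1, 0, 2)
  echo: need (1, 0, 1) fits (1, 0, 2); releases (3, 1, 3), pool now (4, 1, 5)
  charlie: need (2, 1, 3) fits (4, 1, 5); releases (2, 1, 1), pool now (6, 2, 6)
  hotel: need (4, 0, 2) fits (6, 2, 6); releases (0, 1, 1), pool now (6, 3, 7)
  foxtrot: need (1, 1, 5) fits (6, 3, 7); releases (0, 1, 0), pool now (6, 4, 7)
  golf: need (2, 2, 3) fits (6, 4, 7); releases (1, 0, 0), pool now (7, 4, 7)
(3) The exact count: 18 of the possible complete orderings are safe sequences.


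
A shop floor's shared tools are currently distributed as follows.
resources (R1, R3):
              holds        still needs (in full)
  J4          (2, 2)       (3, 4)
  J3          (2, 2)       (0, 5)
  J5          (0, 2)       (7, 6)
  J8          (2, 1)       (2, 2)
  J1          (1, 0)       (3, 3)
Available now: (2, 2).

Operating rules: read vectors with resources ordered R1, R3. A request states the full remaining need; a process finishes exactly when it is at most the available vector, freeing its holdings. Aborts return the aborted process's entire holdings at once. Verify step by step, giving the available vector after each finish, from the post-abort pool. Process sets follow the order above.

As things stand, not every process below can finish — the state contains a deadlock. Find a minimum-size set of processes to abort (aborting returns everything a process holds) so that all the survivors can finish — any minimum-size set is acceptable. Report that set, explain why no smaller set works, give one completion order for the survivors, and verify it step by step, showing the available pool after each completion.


Abort J5.
Key observation: J3 could never have finished before the abort; with (0, 2) returned by J5, it fits at step 2.
Why nothing smaller works: aborting no one leaves the state deadlocked as given.
One survivor order: J8, J3, J4, J1. Verifying each step (post-abort pool first):
  pool = (2, 4)
  J8: need (2, 2) fits (2, 4); releases (2, 1), pool now (4, 5)
  J3: need (0, 5) fits (4, 5); releases (2, 2), pool now (6, 7)
  J4: need (3, 4) fits (6, 7); releases (2, 2), pool now (8, 9)
  J1: need (3, 3) fits (8, 9); releases (1, 0), pool now (9, 9)


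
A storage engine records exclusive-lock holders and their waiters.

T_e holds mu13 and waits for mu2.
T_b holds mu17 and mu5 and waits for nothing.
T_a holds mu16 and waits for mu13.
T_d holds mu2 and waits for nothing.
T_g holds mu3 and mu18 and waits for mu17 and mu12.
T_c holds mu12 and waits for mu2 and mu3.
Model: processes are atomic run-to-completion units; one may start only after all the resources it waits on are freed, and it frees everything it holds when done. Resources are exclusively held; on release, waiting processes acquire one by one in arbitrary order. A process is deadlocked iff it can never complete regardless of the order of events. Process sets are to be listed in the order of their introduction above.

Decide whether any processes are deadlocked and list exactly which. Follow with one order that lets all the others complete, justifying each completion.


The deadlocked set is T_g and T_c.
Key observation: the waits loop around T_g -> T_c -> T_g with no way out; no other process is dragged down with it.
One completion order for the rest: T_b, T_d, T_e, T_a.
Step-by-step check:
  T_b waits on nothing -> runs at once and releases mu17 and mu5
  T_d waits on nothing -> runs at once and releases mu2
  run T_e (all its waits — mu2 — are resolved); releases mu13
  run T_a (all its waits — mu13 — are resolved); releases mu16


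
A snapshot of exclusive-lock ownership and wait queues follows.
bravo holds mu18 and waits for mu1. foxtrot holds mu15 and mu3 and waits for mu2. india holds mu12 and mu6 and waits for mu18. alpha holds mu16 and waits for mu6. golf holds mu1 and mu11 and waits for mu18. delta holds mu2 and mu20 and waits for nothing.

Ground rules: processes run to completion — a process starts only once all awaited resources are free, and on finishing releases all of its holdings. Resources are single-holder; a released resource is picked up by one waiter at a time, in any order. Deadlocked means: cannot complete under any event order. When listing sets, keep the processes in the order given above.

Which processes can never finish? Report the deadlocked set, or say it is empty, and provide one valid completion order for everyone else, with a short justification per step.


The deadlocked set is bravo, india, alpha and golf.
Key observation: bravo -> golf -> bravo is a circular wait — nothing in it can go first; india and alpha wait into the deadlock from upstream.
A valid finishing order for the others: delta, foxtrot.
Step-by-step check:
  delta waits on nothing -> runs at once and releases mu2 and mu20
  foxtrot waits on mu2 — all released -> runs and releases mu15 and mu3


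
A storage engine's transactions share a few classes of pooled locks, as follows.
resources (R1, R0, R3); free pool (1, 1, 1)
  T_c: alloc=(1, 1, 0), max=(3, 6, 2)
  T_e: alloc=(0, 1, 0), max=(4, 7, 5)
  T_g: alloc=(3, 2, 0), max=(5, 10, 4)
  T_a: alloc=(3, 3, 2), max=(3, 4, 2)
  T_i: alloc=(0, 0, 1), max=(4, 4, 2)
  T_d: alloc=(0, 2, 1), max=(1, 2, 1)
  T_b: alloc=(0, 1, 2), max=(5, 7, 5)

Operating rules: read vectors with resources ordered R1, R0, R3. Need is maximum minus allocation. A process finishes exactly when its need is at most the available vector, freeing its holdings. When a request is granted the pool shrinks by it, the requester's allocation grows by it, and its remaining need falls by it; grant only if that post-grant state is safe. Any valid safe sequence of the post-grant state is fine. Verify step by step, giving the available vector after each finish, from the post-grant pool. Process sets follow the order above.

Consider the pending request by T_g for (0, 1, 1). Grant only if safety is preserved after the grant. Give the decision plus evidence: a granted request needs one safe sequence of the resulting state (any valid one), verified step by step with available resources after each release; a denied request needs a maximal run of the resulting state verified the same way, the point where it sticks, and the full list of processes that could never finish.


GRANT: granting preserves safety; a valid post-grant sequence is T_d, T_a, T_c, T_b, T_e, T_i, T_g.
Key observation: granting shrinks the pool to (1, 0, 0), yet T_d still fits and the chain goes through.
Step-by-step check of the post-grant state:
  pool = (1, 0, 0)
  T_d: need (1, 0, 0) fits (1, 0, 0); releases (0, 2, 1), pool now (1, 2, 1)
  T_a: need (0, 1, 0) fits (1, 2, 1); releases (3, 3, 2), pool now (4, 5, 3)
  T_c: need (2, 5, 2) fits (4, 5, 3); releases (1, 1, 0), pool now (5, 6, 3)
  T_b: need (5, 6, 3) fits (5, 6, 3); releases (0, 1, 2), pool now (5, 7, 5)
  T_e: need (4, 6, 5) fits (5, 7, 5); releases (0, 1, 0), pool now (5, 8, 5)
  T_i: need (4, 4, 1) fits (5, 8, 5); releases (0, 0, 1), pool now (5, 8, 6)
  T_g: need (2, 7, 3) fits (5, 8, 6); releases (3, 3, 1), pool now (8, 11, 7)


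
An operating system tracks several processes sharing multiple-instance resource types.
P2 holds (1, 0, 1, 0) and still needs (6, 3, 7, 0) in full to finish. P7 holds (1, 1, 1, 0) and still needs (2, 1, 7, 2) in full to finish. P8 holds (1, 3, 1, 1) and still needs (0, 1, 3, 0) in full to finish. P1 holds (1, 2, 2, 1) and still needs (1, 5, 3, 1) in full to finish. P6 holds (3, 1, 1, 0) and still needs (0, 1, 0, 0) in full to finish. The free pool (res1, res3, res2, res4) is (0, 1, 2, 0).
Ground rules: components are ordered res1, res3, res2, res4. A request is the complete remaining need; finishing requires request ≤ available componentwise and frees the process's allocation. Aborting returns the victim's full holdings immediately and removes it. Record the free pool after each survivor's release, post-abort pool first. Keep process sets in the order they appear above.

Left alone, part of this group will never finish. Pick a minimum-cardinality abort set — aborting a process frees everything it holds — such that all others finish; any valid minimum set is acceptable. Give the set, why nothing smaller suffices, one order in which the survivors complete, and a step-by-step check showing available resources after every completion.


Abort P2.
Key observation: P7 could never have finished before the abort; with (1, 0, 1, 0) returned by P2, it fits at step 4.
Minimality: the empty abort set fails — the state is deadlocked as it stands.
Survivors finish in the order: P8, P6, P1, P7. Verifying each step (pool after the aborts first):
  pool = (1, 1, 3, 0)
  run P8 (needs (0, 1, 3, 0), free (1, 1, 3, 0)); after release of (1, 3, 1, 1) the pool is (2, 4, 4, 1)
  run P6 (needs (0, 1, 0, 0), free (2, 4, 4, 1)); after release of (3, 1, 1, 0) the pool is (5, 5, 5, 1)
  run P1 (needs (1, 5, 3, 1), free (5, 5, 5, 1)); after release of (1, 2, 2, 1) the pool is (6, 7, 7, 2)
  run P7 (needs (2, 1, 7, 2), free (6, 7, 7, 2)); after release of (1, 1, 1, 0) the pool is (7, 8, 8, 2)


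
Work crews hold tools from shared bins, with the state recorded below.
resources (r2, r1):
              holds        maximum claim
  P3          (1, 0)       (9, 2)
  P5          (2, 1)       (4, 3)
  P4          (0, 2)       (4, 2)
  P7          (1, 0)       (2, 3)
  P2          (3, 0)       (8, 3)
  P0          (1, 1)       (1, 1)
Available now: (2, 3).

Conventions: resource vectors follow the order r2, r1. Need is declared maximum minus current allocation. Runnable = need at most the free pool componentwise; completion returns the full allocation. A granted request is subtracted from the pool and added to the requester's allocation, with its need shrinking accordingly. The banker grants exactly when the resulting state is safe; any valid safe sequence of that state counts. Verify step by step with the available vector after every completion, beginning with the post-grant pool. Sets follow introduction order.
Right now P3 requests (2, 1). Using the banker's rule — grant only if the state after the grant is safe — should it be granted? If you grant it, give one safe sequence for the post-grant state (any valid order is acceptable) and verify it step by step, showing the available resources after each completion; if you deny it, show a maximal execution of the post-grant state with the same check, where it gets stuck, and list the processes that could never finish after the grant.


DENY. Granting would leave the state unsafe.
Key observation: after P0, P7, P5, P4 complete, (4, 6) is the best the pool ever gets, yet each leftover process wants more r2.
After a pretend grant, a maximal execution: P0, P7, P5, P4 — then nothing else fits. Step-by-step check:
  pool = (0, 2)
  P0: need (0, 0) fits (0, 2); releases (1, 1), pool now (1, 3)
  P7: need (1, 3) fits (1, 3); releases (1, 0), pool now (2, 3)
  P5: need (2, 2) fits (2, 3); releases (2, 1), pool now (4, 4)
  P4: need (4, 0) fits (4, 4); releases (0, 2), pool now (4, 6)
  P3 still needs (6, 1) but only (4, 6) is free — short on r2
  P2 still needs (5, 3) but only (4, 6) is free — short on r2
Had the request been granted, P3 and P2 could never finish.


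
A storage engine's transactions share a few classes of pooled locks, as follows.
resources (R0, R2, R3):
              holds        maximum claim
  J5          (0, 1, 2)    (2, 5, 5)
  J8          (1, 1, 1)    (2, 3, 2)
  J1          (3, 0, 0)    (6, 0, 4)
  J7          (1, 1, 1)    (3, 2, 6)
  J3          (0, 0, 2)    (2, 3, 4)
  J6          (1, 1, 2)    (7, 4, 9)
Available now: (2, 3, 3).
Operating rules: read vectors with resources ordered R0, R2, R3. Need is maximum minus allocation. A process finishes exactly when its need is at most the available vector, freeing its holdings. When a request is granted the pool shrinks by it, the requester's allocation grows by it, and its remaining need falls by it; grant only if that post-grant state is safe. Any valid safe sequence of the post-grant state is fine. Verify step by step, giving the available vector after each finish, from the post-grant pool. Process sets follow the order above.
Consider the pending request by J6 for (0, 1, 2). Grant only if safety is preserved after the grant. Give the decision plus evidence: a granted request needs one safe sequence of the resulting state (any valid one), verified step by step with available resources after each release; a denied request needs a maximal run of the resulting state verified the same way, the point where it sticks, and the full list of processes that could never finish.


DENY — the pretend-granted state is unsafe.
Key observation: after J8, J3, J1 the pool peaks at (6, 3, 4), and each blocked process is short somewhere: J5 on R2; J7 on R3; J6 on R3.
On the post-grant state, J8, J3, J1 is a maximal run — nothing extends it. Verifying each step:
  pool = (2, 2, 1)
  J8: need (1, 2, 1) fits (2, 2, 1); releases (1, 1, 1), pool now (3, 3, 2)
  J3: need (2, 3, 2) fits (3, 3, 2); releases (0, 0, 2), pool now (3, 3, 4)
  J1: need (3, 0, 4) fits (3, 3, 4); releases (3, 0, 0), pool now (6, 3, 4)
  J5 still needs (2, 4, 3) but only (6, 3, 4) is free — short on R2
  J7 still needs (2, 1, 5) but only (6, 3, 4) is free — short on R3
  J6 still needs (6, 2, 5) but only (6, 3, 4) is free — short on R3
Had the request been granted, J5, J7 and J6 could never finish.


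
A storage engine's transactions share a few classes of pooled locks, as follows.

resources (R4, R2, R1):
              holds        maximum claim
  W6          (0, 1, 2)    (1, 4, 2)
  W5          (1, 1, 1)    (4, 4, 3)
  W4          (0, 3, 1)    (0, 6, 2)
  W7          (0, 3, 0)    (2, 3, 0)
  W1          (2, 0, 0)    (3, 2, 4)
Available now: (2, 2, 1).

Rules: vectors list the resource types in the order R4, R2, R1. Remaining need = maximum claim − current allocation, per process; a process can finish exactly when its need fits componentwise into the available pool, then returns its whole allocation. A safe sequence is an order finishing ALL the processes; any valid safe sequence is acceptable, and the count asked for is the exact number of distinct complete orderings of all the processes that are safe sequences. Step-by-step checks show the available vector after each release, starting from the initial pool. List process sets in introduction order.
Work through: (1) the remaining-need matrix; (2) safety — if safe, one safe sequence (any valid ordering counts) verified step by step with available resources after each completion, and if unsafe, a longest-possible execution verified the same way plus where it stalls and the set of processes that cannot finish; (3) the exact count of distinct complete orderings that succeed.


(1) Need matrix, components ordered R4, R2, R1:
  W6: (1, 3, 0)
  W5: (3, 3, 2)
  W4: (0, 3, 1)
  W7: (2, 0, 0)
  W1: (1, 2, 4)
(2) The state is SAFE; one workable sequence: W7, W4, W6, W1, W5.
Key observation: at W7 the run first touches a limit — (2, 0, 0) against (2, 2, 1), exact on a resource it actually requests.
Verifying each step:
  pool = (2, 2, 1)
  W7 needs (2, 0, 0) <= (2, 2, 1) -> finishes; pool += (0, 3, 0) = (2, 5, 1)
  W4 needs (0, 3, 1) <= (2, 5, 1) -> finishes; pool += (0, 3, 1) = (2, 8, 2)
  W6 needs (1, 3, 0) <= (2, 8, 2) -> finishes; pool += (0, 1, 2) = (2, 9, 4)
  W1 needs (1, 2, 4) <= (2, 9, 4) -> finishes; pool += (2, 0, 0) = (4, 9, 4)
  W5 needs (3, 3, 2) <= (4, 9, 4) -> finishes; pool += (1, 1, 1) = (5, 10, 5)
(3) The exact count: 2 of the possible complete orderings are safe sequences.


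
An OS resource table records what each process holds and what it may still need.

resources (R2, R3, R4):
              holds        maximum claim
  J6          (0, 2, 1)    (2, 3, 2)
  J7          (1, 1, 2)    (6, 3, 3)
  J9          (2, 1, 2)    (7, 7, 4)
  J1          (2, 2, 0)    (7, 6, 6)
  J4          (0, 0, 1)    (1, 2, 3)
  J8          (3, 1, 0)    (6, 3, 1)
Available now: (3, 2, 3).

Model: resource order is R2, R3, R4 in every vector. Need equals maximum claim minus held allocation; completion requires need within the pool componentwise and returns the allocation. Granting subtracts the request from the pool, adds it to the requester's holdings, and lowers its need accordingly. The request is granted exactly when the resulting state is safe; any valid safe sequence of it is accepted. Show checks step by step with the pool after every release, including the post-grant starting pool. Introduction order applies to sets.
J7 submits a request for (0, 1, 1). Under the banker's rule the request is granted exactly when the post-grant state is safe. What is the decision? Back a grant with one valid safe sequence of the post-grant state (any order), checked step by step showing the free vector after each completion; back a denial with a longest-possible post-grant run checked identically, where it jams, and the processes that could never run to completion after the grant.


GRANT: granting preserves safety; a valid post-grant sequence is J6, J4, J8, J7, J9, J1.
Key observation: the grant leaves (3, 1, 2) free — enough for J6, whose release restarts the cascade.
Step-by-step check of the post-grant state:
  pool = (3, 1, 2)
  J6: need (2, 1, 1) fits (3, 1, 2); releases (0, 2, 1), pool now (3, 3, 3)
  J4: need (1, 2, 2) fits (3, 3, 3); releases (0, 0, 1), pool now (3, 3, 4)
  J8: need (3, 2, 1) fits (3, 3, 4); releases (3, 1, 0), pool now (6, 4, 4)
  J7: need (5, 1, 0) fits (6, 4, 4); releases (1, 2, 3), pool now (7, 6, 7)
  J9: need (5, 6, 2) fits (7, 6, 7); releases (2, 1, 2), pool now (9, 7, 9)
  J1: need (5, 4, 6) fits (9, 7, 9); releases (2, 2, 0), pool now (11, 9, 9)


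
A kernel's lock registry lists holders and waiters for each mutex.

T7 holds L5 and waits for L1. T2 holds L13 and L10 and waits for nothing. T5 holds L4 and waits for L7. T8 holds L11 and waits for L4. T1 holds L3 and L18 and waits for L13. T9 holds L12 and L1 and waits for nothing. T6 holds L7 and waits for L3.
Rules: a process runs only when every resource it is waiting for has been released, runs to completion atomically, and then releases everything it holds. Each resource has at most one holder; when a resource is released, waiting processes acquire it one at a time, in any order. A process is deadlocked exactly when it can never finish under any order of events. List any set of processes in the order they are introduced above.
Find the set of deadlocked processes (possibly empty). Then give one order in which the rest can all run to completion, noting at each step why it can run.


The deadlocked set is empty.
Key observation: there is no circular wait here — follow any chain and it reaches a process that is free to run now.
One completion order for the rest: T2, T9, T1, T6, T5, T7, T8.
Check, step by step:
  run T2 (it waits on nothing); releases L13 and L10
  run T9 (it waits on nothing); releases L12 and L1
  T1 waits on L13 — all released -> runs and releases L3 and L18
  T6 waits on L3 — all released -> runs and releases L7
  T5 waits on L7 — all released -> runs and releases L4
  T7 waits on L1 — all released -> runs and releases L5
  T8 waits on L4 — all released -> runs and releases L11


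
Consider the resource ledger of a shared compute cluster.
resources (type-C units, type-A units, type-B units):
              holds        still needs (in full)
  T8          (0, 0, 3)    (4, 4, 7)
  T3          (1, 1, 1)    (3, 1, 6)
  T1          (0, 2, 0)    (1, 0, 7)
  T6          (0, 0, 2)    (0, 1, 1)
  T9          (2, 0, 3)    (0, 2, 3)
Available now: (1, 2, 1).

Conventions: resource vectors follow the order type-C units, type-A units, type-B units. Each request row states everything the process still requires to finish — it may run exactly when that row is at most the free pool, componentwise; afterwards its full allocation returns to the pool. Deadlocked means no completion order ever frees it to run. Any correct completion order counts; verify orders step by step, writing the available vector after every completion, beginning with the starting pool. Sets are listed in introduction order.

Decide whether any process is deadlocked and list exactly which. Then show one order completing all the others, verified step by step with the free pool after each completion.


Nothing here is deadlocked.
Key observation: beginning at T6, releases accumulate fast enough that every process eventually fits.
One completion order for the rest: T6, T9, T3, T1, T8. Walking it through:
  pool = (1, 2, 1)
  T6 needs (0, 1, 1) <= (1, 2, 1) -> finishes; pool += (0, 0, 2) = (1, 2, 3)
  T9 needs (0, 2, 3) <= (1, 2, 3) -> finishes; pool += (2, 0, 3) = (3, 2, 6)
  T3 needs (3, 1, 6) <= (3, 2, 6) -> finishes; pool += (1, 1, 1) = (4, 3, 7)
  T1 needs (1, 0, 7) <= (4, 3, 7) -> finishes; pool += (0, 2, 0) = (4, 5, 7)
  T8 needs (4, 4, 7) <= (4, 5, 7) -> finishes; pool += (0, 0, 3) = (4, 5, 10)


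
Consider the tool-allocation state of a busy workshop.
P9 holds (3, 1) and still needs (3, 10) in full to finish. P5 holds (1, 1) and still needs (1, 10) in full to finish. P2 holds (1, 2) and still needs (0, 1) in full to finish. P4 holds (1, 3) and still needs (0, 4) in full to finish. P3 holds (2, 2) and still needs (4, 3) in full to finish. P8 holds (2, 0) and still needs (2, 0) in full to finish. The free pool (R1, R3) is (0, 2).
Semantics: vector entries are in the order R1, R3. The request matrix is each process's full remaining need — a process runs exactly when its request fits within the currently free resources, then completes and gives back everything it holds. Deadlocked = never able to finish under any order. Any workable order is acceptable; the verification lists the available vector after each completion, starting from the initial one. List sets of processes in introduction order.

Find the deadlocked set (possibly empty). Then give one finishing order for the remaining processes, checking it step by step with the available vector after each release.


The deadlocked set is P9 and P5.
Key observation: the pool after P2, P4, P8, P3 is (6, 9); every surviving request exceeds it in R3, so progress ends there.
One completion order for the rest: P2, P4, P8, P3. Step-by-step check:
  pool = (0, 2)
  run P2 (needs (0, 1), free (0, 2)); after release of (1, 2) the pool is (1, 4)
  run P4 (needs (0, 4), free (1, 4)); after release of (1, 3) the pool is (2, 7)
  run P8 (needs (2, 0), free (2, 7)); after release of (2, 0) the pool is (4, 7)
  run P3 (needs (4, 3), free (4, 7)); after release of (2, 2) the pool is (6, 9)
The stuck group stays short no matter what:
  P9 cannot run: need (3, 10) vs free (6, 9) (insufficient R3)
  P5 cannot run: need (1, 10) vs free (6, 9) (insufficient R3)


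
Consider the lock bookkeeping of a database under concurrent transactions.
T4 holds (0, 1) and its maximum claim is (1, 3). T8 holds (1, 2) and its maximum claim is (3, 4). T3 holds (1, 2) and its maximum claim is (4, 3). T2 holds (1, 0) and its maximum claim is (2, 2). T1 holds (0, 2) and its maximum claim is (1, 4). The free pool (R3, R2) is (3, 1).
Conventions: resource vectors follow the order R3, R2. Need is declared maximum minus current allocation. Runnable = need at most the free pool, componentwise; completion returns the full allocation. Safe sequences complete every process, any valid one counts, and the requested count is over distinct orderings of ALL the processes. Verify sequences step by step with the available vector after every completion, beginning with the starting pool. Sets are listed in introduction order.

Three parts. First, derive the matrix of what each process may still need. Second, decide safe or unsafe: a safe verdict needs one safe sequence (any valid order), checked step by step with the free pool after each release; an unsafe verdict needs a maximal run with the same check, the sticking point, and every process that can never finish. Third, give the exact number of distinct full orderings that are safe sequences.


(1) Remaining need (order R3, R2):
  T4: (1, 2)
  T8: (2, 2)
  T3: (3, 1)
  T2: (1, 2)
  T1: (1, 2)
(2) The state is SAFE; one workable sequence: T3, T8, T2, T4, T1.
Key observation: reading the order forward, T3 is the first process whose need (3, 1) meets the free pool (3, 1) exactly on a resource it requests.
Check, step by step:
  pool = (3, 1)
  T3: need (3, 1) fits (3, 1); releases (1, 2), pool now (4, 3)
  T8: need (2, 2) fits (4, 3); releases (1, 2), pool now (5, 5)
  T2: need (1, 2) fits (5, 5); releases (1, 0), pool now (6, 5)
  T4: need (1, 2) fits (6, 5); releases (0, 1), pool now (6, 6)
  T1: need (1, 2) fits (6, 6); releases (0, 2), pool now (6, 8)
(3) The exact count: 24 of the possible complete orderings are safe sequences.


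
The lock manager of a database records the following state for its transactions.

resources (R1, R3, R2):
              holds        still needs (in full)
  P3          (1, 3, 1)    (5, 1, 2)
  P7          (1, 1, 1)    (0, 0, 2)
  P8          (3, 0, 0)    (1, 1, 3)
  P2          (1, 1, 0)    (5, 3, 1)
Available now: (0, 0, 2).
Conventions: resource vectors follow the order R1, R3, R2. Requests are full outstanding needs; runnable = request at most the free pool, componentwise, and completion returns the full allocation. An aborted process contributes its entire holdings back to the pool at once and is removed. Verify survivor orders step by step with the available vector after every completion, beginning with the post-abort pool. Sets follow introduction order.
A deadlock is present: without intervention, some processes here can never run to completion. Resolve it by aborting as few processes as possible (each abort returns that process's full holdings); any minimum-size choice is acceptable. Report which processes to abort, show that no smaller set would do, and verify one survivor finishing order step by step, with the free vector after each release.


Abort P2.
Key observation: before aborting P2, P3 was permanently blocked — no order could ever run it; afterwards it completes at step 3.
Minimality: the empty abort set fails — the state is deadlocked as it stands.
Survivors finish in the order: P7, P8, P3. Verifying each step (pool after the aborts first):
  pool = (1, 1, 2)
  run P7 (needs (0, 0, 2), free (1, 1, 2)); after release of (1, 1, 1) the pool is (2, 2, 3)
  run P8 (needs (1, 1, 3), free (2, 2, 3)); after release of (3, 0, 0) the pool is (5, 2, 3)
  run P3 (needs (5, 1, 2), free (5, 2, 3)); after release of (1, 3, 1) the pool is (6, 5, 4)


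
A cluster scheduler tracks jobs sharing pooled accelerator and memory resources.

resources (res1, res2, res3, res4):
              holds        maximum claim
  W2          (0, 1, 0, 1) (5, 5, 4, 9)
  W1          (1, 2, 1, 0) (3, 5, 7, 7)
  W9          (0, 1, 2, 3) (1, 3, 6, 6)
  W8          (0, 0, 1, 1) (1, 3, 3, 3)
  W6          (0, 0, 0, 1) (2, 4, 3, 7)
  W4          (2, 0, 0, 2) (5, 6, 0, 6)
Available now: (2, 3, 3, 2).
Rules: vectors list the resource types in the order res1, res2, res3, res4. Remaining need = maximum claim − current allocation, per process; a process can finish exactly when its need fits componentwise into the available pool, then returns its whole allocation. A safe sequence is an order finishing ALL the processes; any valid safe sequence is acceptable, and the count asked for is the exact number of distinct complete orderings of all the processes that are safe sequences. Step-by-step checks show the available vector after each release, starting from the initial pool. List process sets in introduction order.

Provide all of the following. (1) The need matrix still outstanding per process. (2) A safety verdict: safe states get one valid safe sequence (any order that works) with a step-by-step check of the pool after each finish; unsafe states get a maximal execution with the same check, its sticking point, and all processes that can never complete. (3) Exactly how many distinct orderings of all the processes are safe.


(1) Outstanding need per process (order res1, res2, res3, res4):
  W2: (5, 4, 4, 8)
  W1: (2, 3, 6, 7)
  W9: (1, 2, 4, 3)
  W8: (1, 3, 2, 2)
  W6: (2, 4, 3, 6)
  W4: (3, 6, 0, 4)
(2) SAFE. One safe sequence: W8, W9, W6, W1, W4, W2.
Key observation: at W8 the run first touches a limit — (1, 3, 2, 2) against (2, 3, 3, 2), exact on a resource it actually requests.
Walking it through:
  pool = (2, 3, 3, 2)
  W8 needs (1, 3, 2, 2) <= (2, 3, 3, 2) -> finishes; pool += (0, 0, 1, 1) = (2, 3, 4, 3)
  W9 needs (1, 2, 4, 3) <= (2, 3, 4, 3) -> finishes; pool += (0, 1, 2, 3) = (2, 4, 6, 6)
  W6 needs (2, 4, 3, 6) <= (2, 4, 6, 6) -> finishes; pool += (0, 0, 0, 1) = (2, 4, 6, 7)
  W1 needs (2, 3, 6, 7) <= (2, 4, 6, 7) -> finishes; pool += (1, 2, 1, 0) = (3, 6, 7, 7)
  W4 needs (3, 6, 0, 4) <= (3, 6, 7, 7) -> finishes; pool += (2, 0, 0, 2) = (5, 6, 7, 9)
  W2 needs (5, 4, 4, 8) <= (5, 6, 7, 9) -> finishes; pool += (0, 1, 0, 1) = (5, 7, 7, 10)
(3) The exact count: 1 of the possible complete orderings is a safe sequence.
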